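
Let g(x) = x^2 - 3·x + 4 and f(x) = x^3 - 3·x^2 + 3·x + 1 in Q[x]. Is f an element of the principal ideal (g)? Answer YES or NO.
In Q[x] the ideal (g) consists of all multiples of g, so f ∈ (g) iff g | f, i.e. iff the remainder of f on division by g is 0. Divide f by g (g is monic, so eliminate the leading term of the running remainder at each step):
  leading term x^3: subtract (x)·g(x) = x^3 - 3·x^2 + 4·x, leaving 1 - x
The remainder r(x) = 1 - x ≠ 0 (and deg r < deg g), so g ∤ f, i.e. f ∉ (g).

Final answer: NO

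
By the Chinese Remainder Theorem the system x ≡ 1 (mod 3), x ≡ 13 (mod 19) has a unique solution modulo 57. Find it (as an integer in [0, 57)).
The moduli 3, 19 are pairwise coprime, so by the CRT there is a unique solution mod 3·19 = 57.
Solve by successive substitution. Start with x ≡ 1 (mod 3).
  Combine with x ≡ 13 (mod 19): write x = 1 + 3·t and require 1 + 3·t ≡ 13 (mod 19), i.e. 3·t ≡ 13 − 1 ≡ 12 (mod 19). Since 3^(−1) ≡ 13 (mod 19), t ≡ 13·12 ≡ 4 (mod 19). So x ≡ 1 + 3·4 = 13 (mod 57).
Unique solution in [0, 57): x = 13.

Final answer: x ≡ 13 (mod 57); the representative in [0, 57) is 13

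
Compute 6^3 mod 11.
Use repeated squaring. Binary(3) = 11. Walk through the bits of the exponent 3 left-to-right: at each bit after the leading one, square the running value, then multiply by 6 if the bit is 1 (always reducing mod 11):
  bit 1 = 1 (leading): start with 6.
  bit 2 = 1: square 6^2 = 36 ≡ 3; bit is 1, so multiply 3·6 = 18 ≡ 7 (mod 11).
Final value: 6^3 ≡ 7 (mod 11).

Final answer: 7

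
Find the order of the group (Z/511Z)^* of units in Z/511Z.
|(Z/511Z)^*| = 432

(Z/511Z)^* consists of the classes a with gcd(a, 511) = 1, so its order is φ(511). φ is multiplicative, with φ(p^e) = p^e − p^(e−1). Factorise 511 = 7 · 73. Then
  φ(511) = (7 − 1) · (73 − 1) = 6 · 72 = 432.
Thus |(Z/511Z)^*| = 432.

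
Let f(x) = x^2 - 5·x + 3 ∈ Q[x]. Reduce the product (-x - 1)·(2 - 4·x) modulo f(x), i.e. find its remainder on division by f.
First multiply in Q[x] without reducing: a · b = 4·x^2 + 2·x - 2. Now divide by f(x) = x^2 - 5·x + 3, eliminating the leading term at each step:
  leading term 4·x^2: subtract (4)·f(x) = 4·x^2 - 20·x + 12, leaving 22·x - 14
The degree is now < 2, so this is the remainder. Hence a · b ≡ 22·x - 14 in Q[x]/(f).

Final answer: a · b ≡ 22·x - 14 (mod f(x))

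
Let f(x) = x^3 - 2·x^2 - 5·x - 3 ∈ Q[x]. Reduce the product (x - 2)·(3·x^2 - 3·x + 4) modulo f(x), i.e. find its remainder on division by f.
First multiply in Q[x] without reducing: a · b = 3·x^3 - 9·x^2 + 10·x - 8. Now divide by f(x) = x^3 - 2·x^2 - 5·x - 3, eliminating the leading term at each step:
  leading term 3·x^3: subtract (3)·f(x) = 3·x^3 - 6·x^2 - 15·x - 9, leaving -3·x^2 + 25·x + 1
The degree is now < 3, so this is the remainder. Hence a · b ≡ -3·x^2 + 25·x + 1 in Q[x]/(f).

Final answer: a · b ≡ -3·x^2 + 25·x + 1 (mod f(x))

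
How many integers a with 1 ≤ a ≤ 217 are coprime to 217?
180

The number of a ∈ {1, ..., 217} with gcd(a, 217) = 1 is by definition Euler's totient φ(217). φ is multiplicative, with φ(p^e) = p^e − p^(e−1). Factorise 217 = 7 · 31. Then
  φ(217) = (7 − 1) · (31 − 1) = 6 · 30 = 180.
So there are 180 such integers.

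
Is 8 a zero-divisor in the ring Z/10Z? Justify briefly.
gcd(8, 10) = 2 > 1, so 8 is not a unit in Z/10Z. In Z/nZ every nonzero non-unit is a zero-divisor: explicitly, take b = 10/gcd = 5 ≠ 0 (mod 10); then 8·5 = 40 = 4·10, i.e. 8·5 ≡ 0 (mod 10). So 8 is a zero-divisor.

Final answer: YES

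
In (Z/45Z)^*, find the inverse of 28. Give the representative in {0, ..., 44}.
Apply the extended Euclidean algorithm to (45, 28), tracking rows (r, s, t) with s·45 + t·28 = r. Each division r_prev = q·r_cur + r_new produces the new row as (previous row) − q·(current row):
  row A: (45, 1, 0)   [1·45 + 0·28 = 45]
  row B: (28, 0, 1)   [0·45 + 1·28 = 28]
  45 = 1·28 + 17   → row C = row A − 1·row B = (17, 1, −1)   [check: 1·45 − 1·28 = 17]
  28 = 1·17 + 11   → row D = row B − 1·row C = (11, −1, 2)   [check: −1·45 + 2·28 = 11]
  17 = 1·11 + 6   → row E = row C − 1·row D = (6, 2, −3)   [check: 2·45 − 3·28 = 6]
  11 = 1·6 + 5   → row F = row D − 1·row E = (5, −3, 5)   [check: −3·45 + 5·28 = 5]
  6 = 1·5 + 1   → row G = row E − 1·row F = (1, 5, −8)   [check: 5·45 − 8·28 = 1]
  5 = 5·1 + 0   → remainder 0, stop. gcd = 1 (last nonzero row G).
The gcd is 1, so 28 is invertible mod 45. The last nonzero row gives 5·45 − 8·28 = 1, so t = −8. So 28^(−1) ≡ −8 ≡ 37 (mod 45). Verify: 28 · 37 = 1036 ≡ 1 (mod 45). ✓

Final answer: 28^(−1) ≡ 37 (mod 45)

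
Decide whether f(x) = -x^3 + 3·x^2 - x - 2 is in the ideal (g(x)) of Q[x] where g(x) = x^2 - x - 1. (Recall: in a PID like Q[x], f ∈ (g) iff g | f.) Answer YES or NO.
YES

In Q[x] the ideal (g) consists of all multiples of g, so f ∈ (g) iff g | f, i.e. iff the remainder of f on division by g is 0. Divide f by g (g is monic, so eliminate the leading term of the running remainder at each step):
  leading term -x^3: subtract (-x)·g(x) = -x^3 + x^2 + x, leaving 2·x^2 - 2·x - 2
  leading term 2·x^2: subtract (2)·g(x) = 2·x^2 - 2·x - 2, leaving 0
The remainder is 0, so f(x) = g(x) · h(x) with h(x) = 2 - x. Hence g | f, i.e. f ∈ (g).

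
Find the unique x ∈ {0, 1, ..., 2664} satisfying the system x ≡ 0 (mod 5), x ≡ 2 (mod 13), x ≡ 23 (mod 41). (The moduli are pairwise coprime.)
The moduli 5, 13, 41 are pairwise coprime, so by the CRT there is a unique solution mod 5·13·41 = 2665.
Solve by successive substitution. Start with x ≡ 0 (mod 5).
  Combine with x ≡ 2 (mod 13): write x = 5·t and require 5·t ≡ 2 (mod 13). Since 5^(−1) ≡ 8 (mod 13), t ≡ 8·2 ≡ 3 (mod 13). So x ≡ 5·3 = 15 (mod 65).
  Combine with x ≡ 23 (mod 41): write x = 15 + 65·t and require 15 + 65·t ≡ 23 (mod 41), i.e. 65·t ≡ 23 − 15 ≡ 8 (mod 41). Since 65^(−1) ≡ 12 (mod 41) (65 ≡ 24 (mod 41)), t ≡ 12·8 ≡ 14 (mod 41). So x ≡ 15 + 65·14 = 925 (mod 2665).
Unique solution in [0, 2665): x = 925.

Final answer: x ≡ 925 (mod 2665); the representative in [0, 2665) is 925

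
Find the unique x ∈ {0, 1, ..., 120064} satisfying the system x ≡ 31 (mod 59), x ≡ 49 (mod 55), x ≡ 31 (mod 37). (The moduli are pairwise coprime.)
x ≡ 89534 (mod 120065); the representative in [0, 120065) is 89534

The moduli 59, 55, 37 are pairwise coprime, so by the CRT there is a unique solution mod 59·55·37 = 120065.
Solve by successive substitution. Start with x ≡ 31 (mod 59).
  Combine with x ≡ 49 (mod 55): write x = 31 + 59·t and require 31 + 59·t ≡ 49 (mod 55), i.e. 59·t ≡ 49 − 31 ≡ 18 (mod 55). Since 59^(−1) ≡ 14 (mod 55) (59 ≡ 4 (mod 55)), t ≡ 14·18 ≡ 32 (mod 55). So x ≡ 31 + 59·32 = 1919 (mod 3245).
  Combine with x ≡ 31 (mod 37): write x = 1919 + 3245·t and require 1919 + 3245·t ≡ 31 (mod 37), i.e. 3245·t ≡ 31 − 1919 ≡ 36 (mod 37). Since 3245^(−1) ≡ 10 (mod 37) (3245 ≡ 26 (mod 37)), t ≡ 10·36 ≡ 27 (mod 37). So x ≡ 1919 + 3245·27 = 89534 (mod 120065).
Unique solution in [0, 120065): x = 89534.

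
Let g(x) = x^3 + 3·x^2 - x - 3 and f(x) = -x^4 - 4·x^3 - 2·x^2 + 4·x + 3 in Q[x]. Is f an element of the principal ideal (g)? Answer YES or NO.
In Q[x] the ideal (g) consists of all multiples of g, so f ∈ (g) iff g | f, i.e. iff the remainder of f on division by g is 0. Divide f by g (g is monic, so eliminate the leading term of the running remainder at each step):
  leading term -x^4: subtract (-x)·g(x) = -x^4 - 3·x^3 + x^2 + 3·x, leaving -x^3 - 3·x^2 + x + 3
  leading term -x^3: subtract (-1)·g(x) = -x^3 - 3·x^2 + x + 3, leaving 0
The remainder is 0, so f(x) = g(x) · h(x) with h(x) = -x - 1. Hence g | f, i.e. f ∈ (g).

Final answer: YES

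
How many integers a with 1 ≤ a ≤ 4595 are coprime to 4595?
3672

The number of a ∈ {1, ..., 4595} with gcd(a, 4595) = 1 is by definition Euler's totient φ(4595). φ is multiplicative, with φ(p^e) = p^e − p^(e−1). Factorise 4595 = 5 · 919. Then
  φ(4595) = (5 − 1) · (919 − 1) = 4 · 918 = 3672.
So there are 3672 such integers.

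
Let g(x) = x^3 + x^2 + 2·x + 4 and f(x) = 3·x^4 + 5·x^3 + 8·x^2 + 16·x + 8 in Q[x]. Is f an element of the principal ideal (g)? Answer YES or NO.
In Q[x] the ideal (g) consists of all multiples of g, so f ∈ (g) iff g | f, i.e. iff the remainder of f on division by g is 0. Divide f by g (g is monic, so eliminate the leading term of the running remainder at each step):
  leading term 3·x^4: subtract (3·x)·g(x) = 3·x^4 + 3·x^3 + 6·x^2 + 12·x, leaving 2·x^3 + 2·x^2 + 4·x + 8
  leading term 2·x^3: subtract (2)·g(x) = 2·x^3 + 2·x^2 + 4·x + 8, leaving 0
The remainder is 0, so f(x) = g(x) · h(x) with h(x) = 3·x + 2. Hence g | f, i.e. f ∈ (g).

Final answer: YES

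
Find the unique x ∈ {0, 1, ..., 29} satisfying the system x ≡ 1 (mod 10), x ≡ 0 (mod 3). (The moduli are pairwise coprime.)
The moduli 10, 3 are pairwise coprime, so by the CRT there is a unique solution mod 10·3 = 30.
Solve by successive substitution. Start with x ≡ 1 (mod 10).
  Combine with x ≡ 0 (mod 3): write x = 1 + 10·t and require 1 + 10·t ≡ 0 (mod 3), i.e. 10·t ≡ 0 − 1 ≡ 2 (mod 3). Since 10^(−1) ≡ 1 (mod 3) (10 ≡ 1 (mod 3)), t ≡ 1·2 ≡ 2 (mod 3). So x ≡ 1 + 10·2 = 21 (mod 30).
Unique solution in [0, 30): x = 21.

Final answer: x ≡ 21 (mod 30); the representative in [0, 30) is 21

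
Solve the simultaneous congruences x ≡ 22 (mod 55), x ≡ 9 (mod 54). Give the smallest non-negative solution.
x ≡ 2277 (mod 2970); the representative in [0, 2970) is 2277

The moduli 55, 54 are pairwise coprime, so by the CRT there is a unique solution mod 55·54 = 2970.
Solve by successive substitution. Start with x ≡ 22 (mod 55).
  Combine with x ≡ 9 (mod 54): write x = 22 + 55·t and require 22 + 55·t ≡ 9 (mod 54), i.e. 55·t ≡ 9 − 22 ≡ 41 (mod 54). Since 55^(−1) ≡ 1 (mod 54) (55 ≡ 1 (mod 54)), t ≡ 1·41 ≡ 41 (mod 54). So x ≡ 22 + 55·41 = 2277 (mod 2970).
Unique solution in [0, 2970): x = 2277.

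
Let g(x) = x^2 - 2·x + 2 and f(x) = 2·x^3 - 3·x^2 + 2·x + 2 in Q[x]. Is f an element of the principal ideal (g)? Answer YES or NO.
YES

In Q[x] the ideal (g) consists of all multiples of g, so f ∈ (g) iff g | f, i.e. iff the remainder of f on division by g is 0. Divide f by g (g is monic, so eliminate the leading term of the running remainder at each step):
  leading term 2·x^3: subtract (2·x)·g(x) = 2·x^3 - 4·x^2 + 4·x, leaving x^2 - 2·x + 2
  leading term x^2: subtract (1)·g(x) = x^2 - 2·x + 2, leaving 0
The remainder is 0, so f(x) = g(x) · h(x) with h(x) = 2·x + 1. Hence g | f, i.e. f ∈ (g).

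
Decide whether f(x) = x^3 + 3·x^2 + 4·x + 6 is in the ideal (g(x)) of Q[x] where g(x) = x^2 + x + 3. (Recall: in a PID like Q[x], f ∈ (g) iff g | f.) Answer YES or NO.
NO

In Q[x] the ideal (g) consists of all multiples of g, so f ∈ (g) iff g | f, i.e. iff the remainder of f on division by g is 0. Divide f by g (g is monic, so eliminate the leading term of the running remainder at each step):
  leading term x^3: subtract (x)·g(x) = x^3 + x^2 + 3·x, leaving 2·x^2 + x + 6
  leading term 2·x^2: subtract (2)·g(x) = 2·x^2 + 2·x + 6, leaving -x
The remainder r(x) = -x ≠ 0 (and deg r < deg g), so g ∤ f, i.e. f ∉ (g).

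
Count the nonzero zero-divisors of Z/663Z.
Z/663Z has 278 nonzero zero-divisors

In Z/663Z each nonzero element is either a unit (gcd with 663 is 1) or a zero-divisor (gcd > 1). The number of units is φ(663): factorise 663 = 3 · 13 · 17, so φ(663) = (3 − 1) · (13 − 1) · (17 − 1) = 2 · 12 · 16 = 384. The nonzero elements number 663 − 1 = 662. Hence the nonzero zero-divisors number 662 − 384 = 278.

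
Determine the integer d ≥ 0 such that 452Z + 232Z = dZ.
In the PID Z, (a, b) is generated by gcd(a, b). Compute gcd(452, 232) with the extended Euclidean algorithm, tracking rows (r, s, t) with s·452 + t·232 = r:
  row A: (452, 1, 0)   [1·452 + 0·232 = 452]
  row B: (232, 0, 1)   [0·452 + 1·232 = 232]
  452 = 1·232 + 220   → row C = row A − 1·row B = (220, 1, −1)   [check: 1·452 − 1·232 = 220]
  232 = 1·220 + 12   → row D = row B − 1·row C = (12, −1, 2)   [check: −1·452 + 2·232 = 12]
  220 = 18·12 + 4   → row E = row C − 18·row D = (4, 19, −37)   [check: 19·452 − 37·232 = 4]
  12 = 3·4 + 0   → remainder 0, stop. gcd = 4 (last nonzero row E).
So gcd(452, 232) = 4, with Bézout identity 19·452 − 37·232 = 4. Containment (⊇): the Bézout identity exhibits 4 as an element of (452, 232), giving (4) ⊆ (452, 232). Containment (⊆): since 4 | 452 and 4 | 232 (452 = 4·113, 232 = 4·58), every Z-linear combination of 452 and 232 is divisible by 4, so (452, 232) ⊆ (4). Therefore (452, 232) = (4), d = 4.

Final answer: (452, 232) = (4); d = 4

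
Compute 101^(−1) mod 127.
101^(−1) ≡ 83 (mod 127)

Apply the extended Euclidean algorithm to (127, 101), tracking rows (r, s, t) with s·127 + t·101 = r. Each division r_prev = q·r_cur + r_new produces the new row as (previous row) − q·(current row):
  row A: (127, 1, 0)   [1·127 + 0·101 = 127]
  row B: (101, 0, 1)   [0·127 + 1·101 = 101]
  127 = 1·101 + 26   → row C = row A − 1·row B = (26, 1, −1)   [check: 1·127 − 1·101 = 26]
  101 = 3·26 + 23   → row D = row B − 3·row C = (23, −3, 4)   [check: −3·127 + 4·101 = 23]
  26 = 1·23 + 3   → row E = row C − 1·row D = (3, 4, −5)   [check: 4·127 − 5·101 = 3]
  23 = 7·3 + 2   → row F = row D − 7·row E = (2, −31, 39)   [check: −31·127 + 39·101 = 2]
  3 = 1·2 + 1   → row G = row E − 1·row F = (1, 35, −44)   [check: 35·127 − 44·101 = 1]
  2 = 2·1 + 0   → remainder 0, stop. gcd = 1 (last nonzero row G).
The gcd is 1, so 101 is invertible mod 127. The last nonzero row gives 35·127 − 44·101 = 1, so t = −44. So 101^(−1) ≡ −44 ≡ 83 (mod 127). Verify: 101 · 83 = 8383 ≡ 1 (mod 127). ✓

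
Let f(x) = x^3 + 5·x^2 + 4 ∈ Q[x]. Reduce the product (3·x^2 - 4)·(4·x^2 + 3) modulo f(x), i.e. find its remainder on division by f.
a · b ≡ 293·x^2 - 48·x + 228 (mod f(x))

First multiply in Q[x] without reducing: a · b = 12·x^4 - 7·x^2 - 12. Now divide by f(x) = x^3 + 5·x^2 + 4, eliminating the leading term at each step:
  leading term 12·x^4: subtract (12·x)·f(x) = 12·x^4 + 60·x^3 + 48·x, leaving -60·x^3 - 7·x^2 - 48·x - 12
  leading term -60·x^3: subtract (-60)·f(x) = -60·x^3 - 300·x^2 - 240, leaving 293·x^2 - 48·x + 228
The degree is now < 3, so this is the remainder. Hence a · b ≡ 293·x^2 - 48·x + 228 in Q[x]/(f).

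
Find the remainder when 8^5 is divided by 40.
8

Use repeated squaring. Binary(5) = 101. Walk through the bits of the exponent 5 left-to-right: at each bit after the leading one, square the running value, then multiply by 8 if the bit is 1 (always reducing mod 40):
  bit 1 = 1 (leading): start with 8.
  bit 2 = 0: square 8^2 = 64 ≡ 24 (mod 40).
  bit 3 = 1: square 24^2 = 576 ≡ 16; bit is 1, so multiply 16·8 = 128 ≡ 8 (mod 40).
Final value: 8^5 ≡ 8 (mod 40).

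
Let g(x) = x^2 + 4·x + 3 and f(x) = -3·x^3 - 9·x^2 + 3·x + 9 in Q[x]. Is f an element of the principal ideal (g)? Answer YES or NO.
YES

In Q[x] the ideal (g) consists of all multiples of g, so f ∈ (g) iff g | f, i.e. iff the remainder of f on division by g is 0. Divide f by g (g is monic, so eliminate the leading term of the running remainder at each step):
  leading term -3·x^3: subtract (-3·x)·g(x) = -3·x^3 - 12·x^2 - 9·x, leaving 3·x^2 + 12·x + 9
  leading term 3·x^2: subtract (3)·g(x) = 3·x^2 + 12·x + 9, leaving 0
The remainder is 0, so f(x) = g(x) · h(x) with h(x) = 3 - 3·x. Hence g | f, i.e. f ∈ (g).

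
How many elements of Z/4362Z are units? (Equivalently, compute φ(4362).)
An element a ∈ Z/4362Z is a unit iff gcd(a, 4362) = 1, so the number of units is φ(4362). φ is multiplicative, with φ(p^e) = p^e − p^(e−1). Factorise 4362 = 2 · 3 · 727. Then
  φ(4362) = (2 − 1) · (3 − 1) · (727 − 1) = 1 · 2 · 726 = 1452.

Final answer: Z/4362Z has φ(4362) = 1452 units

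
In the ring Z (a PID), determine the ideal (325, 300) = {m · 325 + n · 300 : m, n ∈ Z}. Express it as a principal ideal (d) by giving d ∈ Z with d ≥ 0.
In the PID Z, (a, b) is generated by gcd(a, b). Compute gcd(325, 300) with the extended Euclidean algorithm, tracking rows (r, s, t) with s·325 + t·300 = r:
  row A: (325, 1, 0)   [1·325 + 0·300 = 325]
  row B: (300, 0, 1)   [0·325 + 1·300 = 300]
  325 = 1·300 + 25   → row C = row A − 1·row B = (25, 1, −1)   [check: 1·325 − 1·300 = 25]
  300 = 12·25 + 0   → remainder 0, stop. gcd = 25 (last nonzero row C).
So gcd(325, 300) = 25, with Bézout identity 1·325 − 1·300 = 25. Containment (⊇): the Bézout identity exhibits 25 as an element of (325, 300), giving (25) ⊆ (325, 300). Containment (⊆): since 25 | 325 and 25 | 300 (325 = 25·13, 300 = 25·12), every Z-linear combination of 325 and 300 is divisible by 25, so (325, 300) ⊆ (25). Therefore (325, 300) = (25), d = 25.

Final answer: (325, 300) = (25); d = 25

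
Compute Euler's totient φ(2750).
φ(2750) = 1000

φ is multiplicative, with φ(p^e) = p^e − p^(e−1). Factorise 2750 = 2 · 5^3 · 11. Then
  φ(2750) = (2 − 1) · (5^3 − 5^2) · (11 − 1) = 1 · 100 · 10 = 1000.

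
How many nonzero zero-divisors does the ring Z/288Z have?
Z/288Z has 191 nonzero zero-divisors

In Z/288Z each nonzero element is either a unit (gcd with 288 is 1) or a zero-divisor (gcd > 1). The number of units is φ(288): factorise 288 = 2^5 · 3^2, so φ(288) = (2^5 − 2^4) · (3^2 − 3^1) = 16 · 6 = 96. The nonzero elements number 288 − 1 = 287. Hence the nonzero zero-divisors number 287 − 96 = 191.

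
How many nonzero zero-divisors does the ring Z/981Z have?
In Z/981Z each nonzero element is either a unit (gcd with 981 is 1) or a zero-divisor (gcd > 1). The number of units is φ(981): factorise 981 = 3^2 · 109, so φ(981) = (3^2 − 3^1) · (109 − 1) = 6 · 108 = 648. The nonzero elements number 981 − 1 = 980. Hence the nonzero zero-divisors number 980 − 648 = 332.

Final answer: Z/981Z has 332 nonzero zero-divisors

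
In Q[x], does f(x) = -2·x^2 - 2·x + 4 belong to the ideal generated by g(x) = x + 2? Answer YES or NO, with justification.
In Q[x] the ideal (g) consists of all multiples of g, so f ∈ (g) iff g | f, i.e. iff the remainder of f on division by g is 0. Divide f by g (g is monic, so eliminate the leading term of the running remainder at each step):
  leading term -2·x^2: subtract (-2·x)·g(x) = -2·x^2 - 4·x, leaving 2·x + 4
  leading term 2·x: subtract (2)·g(x) = 2·x + 4, leaving 0
The remainder is 0, so f(x) = g(x) · h(x) with h(x) = 2 - 2·x. Hence g | f, i.e. f ∈ (g).

Final answer: YES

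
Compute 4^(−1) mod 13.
Apply the extended Euclidean algorithm to (13, 4), tracking rows (r, s, t) with s·13 + t·4 = r. Each division r_prev = q·r_cur + r_new produces the new row as (previous row) − q·(current row):
  row A: (13, 1, 0)   [1·13 + 0·4 = 13]
  row B: (4, 0, 1)   [0·13 + 1·4 = 4]
  13 = 3·4 + 1   → row C = row A − 3·row B = (1, 1, −3)   [check: 1·13 − 3·4 = 1]
  4 = 4·1 + 0   → remainder 0, stop. gcd = 1 (last nonzero row C).
The gcd is 1, so 4 is invertible mod 13. The last nonzero row gives 1·13 − 3·4 = 1, so t = −3. So 4^(−1) ≡ −3 ≡ 10 (mod 13). Verify: 4 · 10 = 40 ≡ 1 (mod 13). ✓

Final answer: 4^(−1) ≡ 10 (mod 13)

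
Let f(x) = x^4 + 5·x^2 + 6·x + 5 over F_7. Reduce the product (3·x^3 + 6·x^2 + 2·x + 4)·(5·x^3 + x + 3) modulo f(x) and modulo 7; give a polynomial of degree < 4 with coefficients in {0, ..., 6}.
Multiply as integer polynomials: a · b = 15·x^6 + 30·x^5 + 13·x^4 + 35·x^3 + 20·x^2 + 10·x + 12. Reducing coefficients mod 7: a · b ≡ x^6 + 2·x^5 + 6·x^4 + 6·x^2 + 3·x + 5. Now divide by f(x) = x^4 + 5·x^2 + 6·x + 5 in F_7[x], eliminating the leading term at each step:
  leading term x^6: subtract (x^2)·f(x) = x^6 + 5·x^4 + 6·x^3 + 5·x^2, leaving 2·x^5 + x^4 + x^3 + x^2 + 3·x + 5 (coefficients mod 7)
  leading term 2·x^5: subtract (2·x)·f(x) = 2·x^5 + 3·x^3 + 5·x^2 + 3·x, leaving x^4 + 5·x^3 + 3·x^2 + 5 (coefficients mod 7)
  leading term x^4: subtract (1)·f(x) = x^4 + 5·x^2 + 6·x + 5, leaving 5·x^3 + 5·x^2 + x (coefficients mod 7)
The degree is now < 4, so this is the remainder. Hence a · b ≡ 5·x^3 + 5·x^2 + x in F_7[x]/(f).

Final answer: a · b ≡ 5·x^3 + 5·x^2 + x (mod f(x))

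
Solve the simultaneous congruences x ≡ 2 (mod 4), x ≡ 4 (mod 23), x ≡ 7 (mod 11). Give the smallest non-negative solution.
x ≡ 326 (mod 1012); the representative in [0, 1012) is 326

The moduli 4, 23, 11 are pairwise coprime, so by the CRT there is a unique solution mod 4·23·11 = 1012.
Solve by successive substitution. Start with x ≡ 2 (mod 4).
  Combine with x ≡ 4 (mod 23): write x = 2 + 4·t and require 2 + 4·t ≡ 4 (mod 23), i.e. 4·t ≡ 4 − 2 ≡ 2 (mod 23). Since 4^(−1) ≡ 6 (mod 23), t ≡ 6·2 ≡ 12 (mod 23). So x ≡ 2 + 4·12 = 50 (mod 92).
  Combine with x ≡ 7 (mod 11): write x = 50 + 92·t and require 50 + 92·t ≡ 7 (mod 11), i.e. 92·t ≡ 7 − 50 ≡ 1 (mod 11). Since 92^(−1) ≡ 3 (mod 11) (92 ≡ 4 (mod 11)), t ≡ 3·1 ≡ 3 (mod 11). So x ≡ 50 + 92·3 = 326 (mod 1012).
Unique solution in [0, 1012): x = 326.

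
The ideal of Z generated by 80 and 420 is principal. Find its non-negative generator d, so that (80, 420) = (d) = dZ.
In the PID Z, (a, b) is generated by gcd(a, b). Compute gcd(420, 80) with the extended Euclidean algorithm, tracking rows (r, s, t) with s·420 + t·80 = r:
  row A: (420, 1, 0)   [1·420 + 0·80 = 420]
  row B: (80, 0, 1)   [0·420 + 1·80 = 80]
  420 = 5·80 + 20   → row C = row A − 5·row B = (20, 1, −5)   [check: 1·420 − 5·80 = 20]
  80 = 4·20 + 0   → remainder 0, stop. gcd = 20 (last nonzero row C).
So gcd(80, 420) = 20, with Bézout identity 1·420 − 5·80 = 20. Containment (⊇): the Bézout identity exhibits 20 as an element of (80, 420), giving (20) ⊆ (80, 420). Containment (⊆): since 20 | 80 and 20 | 420 (80 = 20·4, 420 = 20·21), every Z-linear combination of 80 and 420 is divisible by 20, so (80, 420) ⊆ (20). Therefore (80, 420) = (20), d = 20.

Final answer: (80, 420) = (20); d = 20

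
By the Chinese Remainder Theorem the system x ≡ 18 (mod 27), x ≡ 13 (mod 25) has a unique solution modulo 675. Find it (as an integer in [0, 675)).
x ≡ 288 (mod 675); the representative in [0, 675) is 288

The moduli 27, 25 are pairwise coprime, so by the CRT there is a unique solution mod 27·25 = 675.
Solve by successive substitution. Start with x ≡ 18 (mod 27).
  Combine with x ≡ 13 (mod 25): write x = 18 + 27·t and require 18 + 27·t ≡ 13 (mod 25), i.e. 27·t ≡ 13 − 18 ≡ 20 (mod 25). Since 27^(−1) ≡ 13 (mod 25) (27 ≡ 2 (mod 25)), t ≡ 13·20 ≡ 10 (mod 25). So x ≡ 18 + 27·10 = 288 (mod 675).
Unique solution in [0, 675): x = 288.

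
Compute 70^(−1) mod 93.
Apply the extended Euclidean algorithm to (93, 70), tracking rows (r, s, t) with s·93 + t·70 = r. Each division r_prev = q·r_cur + r_new produces the new row as (previous row) − q·(current row):
  row A: (93, 1, 0)   [1·93 + 0·70 = 93]
  row B: (70, 0, 1)   [0·93 + 1·70 = 70]
  93 = 1·70 + 23   → row C = row A − 1·row B = (23, 1, −1)   [check: 1·93 − 1·70 = 23]
  70 = 3·23 + 1   → row D = row B − 3·row C = (1, −3, 4)   [check: −3·93 + 4·70 = 1]
  23 = 23·1 + 0   → remainder 0, stop. gcd = 1 (last nonzero row D).
The gcd is 1, so 70 is invertible mod 93. The last nonzero row gives −3·93 + 4·70 = 1, so t = 4. So 70^(−1) ≡ 4 (mod 93). Verify: 70 · 4 = 280 ≡ 1 (mod 93). ✓

Final answer: 70^(−1) ≡ 4 (mod 93)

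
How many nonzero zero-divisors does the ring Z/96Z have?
In Z/96Z each nonzero element is either a unit (gcd with 96 is 1) or a zero-divisor (gcd > 1). The number of units is φ(96): factorise 96 = 2^5 · 3, so φ(96) = (2^5 − 2^4) · (3 − 1) = 16 · 2 = 32. The nonzero elements number 96 − 1 = 95. Hence the nonzero zero-divisors number 95 − 32 = 63.

Final answer: Z/96Z has 63 nonzero zero-divisors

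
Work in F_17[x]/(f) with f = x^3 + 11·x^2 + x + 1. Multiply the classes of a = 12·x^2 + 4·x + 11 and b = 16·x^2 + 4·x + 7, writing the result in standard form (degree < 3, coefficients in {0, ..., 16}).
Multiply as integer polynomials: a · b = 192·x^4 + 112·x^3 + 276·x^2 + 72·x + 77. Reducing coefficients mod 17: a · b ≡ 5·x^4 + 10·x^3 + 4·x^2 + 4·x + 9. Now divide by f(x) = x^3 + 11·x^2 + x + 1 in F_17[x], eliminating the leading term at each step:
  leading term 5·x^4: subtract (5·x)·f(x) = 5·x^4 + 4·x^3 + 5·x^2 + 5·x, leaving 6·x^3 + 16·x^2 + 16·x + 9 (coefficients mod 17)
  leading term 6·x^3: subtract (6)·f(x) = 6·x^3 + 15·x^2 + 6·x + 6, leaving x^2 + 10·x + 3 (coefficients mod 17)
The degree is now < 3, so this is the remainder. Hence a · b ≡ x^2 + 10·x + 3 in F_17[x]/(f).

Final answer: a · b ≡ x^2 + 10·x + 3 (mod f(x))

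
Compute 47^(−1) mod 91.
Apply the extended Euclidean algorithm to (91, 47), tracking rows (r, s, t) with s·91 + t·47 = r. Each division r_prev = q·r_cur + r_new produces the new row as (previous row) − q·(current row):
  row A: (91, 1, 0)   [1·91 + 0·47 = 91]
  row B: (47, 0, 1)   [0·91 + 1·47 = 47]
  91 = 1·47 + 44   → row C = row A − 1·row B = (44, 1, −1)   [check: 1·91 − 1·47 = 44]
  47 = 1·44 + 3   → row D = row B − 1·row C = (3, −1, 2)   [check: −1·91 + 2·47 = 3]
  44 = 14·3 + 2   → row E = row C − 14·row D = (2, 15, −29)   [check: 15·91 − 29·47 = 2]
  3 = 1·2 + 1   → row F = row D − 1·row E = (1, −16, 31)   [check: −16·91 + 31·47 = 1]
  2 = 2·1 + 0   → remainder 0, stop. gcd = 1 (last nonzero row F).
The gcd is 1, so 47 is invertible mod 91. The last nonzero row gives −16·91 + 31·47 = 1, so t = 31. So 47^(−1) ≡ 31 (mod 91). Verify: 47 · 31 = 1457 ≡ 1 (mod 91). ✓

Final answer: 47^(−1) ≡ 31 (mod 91)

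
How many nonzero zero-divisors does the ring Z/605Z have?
In Z/605Z each nonzero element is either a unit (gcd with 605 is 1) or a zero-divisor (gcd > 1). The number of units is φ(605): factorise 605 = 5 · 11^2, so φ(605) = (5 − 1) · (11^2 − 11^1) = 4 · 110 = 440. The nonzero elements number 605 − 1 = 604. Hence the nonzero zero-divisors number 604 − 440 = 164.

Final answer: Z/605Z has 164 nonzero zero-divisors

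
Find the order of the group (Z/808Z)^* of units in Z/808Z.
|(Z/808Z)^*| = 400

(Z/808Z)^* consists of the classes a with gcd(a, 808) = 1, so its order is φ(808). φ is multiplicative, with φ(p^e) = p^e − p^(e−1). Factorise 808 = 2^3 · 101. Then
  φ(808) = (2^3 − 2^2) · (101 − 1) = 4 · 100 = 400.
Thus |(Z/808Z)^*| = 400.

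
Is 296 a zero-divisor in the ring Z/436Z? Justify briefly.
YES

gcd(296, 436) = 4 > 1, so 296 is not a unit in Z/436Z. In Z/nZ every nonzero non-unit is a zero-divisor: explicitly, take b = 436/gcd = 109 ≠ 0 (mod 436); then 296·109 = 32264 = 74·436, i.e. 296·109 ≡ 0 (mod 436). So 296 is a zero-divisor.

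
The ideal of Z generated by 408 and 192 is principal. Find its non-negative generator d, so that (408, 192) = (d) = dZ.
(408, 192) = (24); d = 24

In the PID Z, (a, b) is generated by gcd(a, b). Compute gcd(408, 192) with the extended Euclidean algorithm, tracking rows (r, s, t) with s·408 + t·192 = r:
  row A: (408, 1, 0)   [1·408 + 0·192 = 408]
  row B: (192, 0, 1)   [0·408 + 1·192 = 192]
  408 = 2·192 + 24   → row C = row A − 2·row B = (24, 1, −2)   [check: 1·408 − 2·192 = 24]
  192 = 8·24 + 0   → remainder 0, stop. gcd = 24 (last nonzero row C).
So gcd(408, 192) = 24, with Bézout identity 1·408 − 2·192 = 24. Containment (⊇): the Bézout identity exhibits 24 as an element of (408, 192), giving (24) ⊆ (408, 192). Containment (⊆): since 24 | 408 and 24 | 192 (408 = 24·17, 192 = 24·8), every Z-linear combination of 408 and 192 is divisible by 24, so (408, 192) ⊆ (24). Therefore (408, 192) = (24), d = 24.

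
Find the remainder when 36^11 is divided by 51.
Use repeated squaring. Binary(11) = 1011. Walk through the bits of the exponent 11 left-to-right: at each bit after the leading one, square the running value, then multiply by 36 if the bit is 1 (always reducing mod 51):
  bit 1 = 1 (leading): start with 36.
  bit 2 = 0: square 36^2 = 1296 ≡ 21 (mod 51).
  bit 3 = 1: square 21^2 = 441 ≡ 33; bit is 1, so multiply 33·36 = 1188 ≡ 15 (mod 51).
  bit 4 = 1: square 15^2 = 225 ≡ 21; bit is 1, so multiply 21·36 = 756 ≡ 42 (mod 51).
Final value: 36^11 ≡ 42 (mod 51).

Final answer: 42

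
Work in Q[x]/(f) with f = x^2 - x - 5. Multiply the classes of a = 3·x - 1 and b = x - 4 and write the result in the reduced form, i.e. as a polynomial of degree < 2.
a · b ≡ 19 - 10·x (mod f(x))

First multiply in Q[x] without reducing: a · b = 3·x^2 - 13·x + 4. Now divide by f(x) = x^2 - x - 5, eliminating the leading term at each step:
  leading term 3·x^2: subtract (3)·f(x) = 3·x^2 - 3·x - 15, leaving 19 - 10·x
The degree is now < 2, so this is the remainder. Hence a · b ≡ 19 - 10·x in Q[x]/(f).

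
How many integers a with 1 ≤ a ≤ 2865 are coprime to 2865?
The number of a ∈ {1, ..., 2865} with gcd(a, 2865) = 1 is by definition Euler's totient φ(2865). φ is multiplicative, with φ(p^e) = p^e − p^(e−1). Factorise 2865 = 3 · 5 · 191. Then
  φ(2865) = (3 − 1) · (5 − 1) · (191 − 1) = 2 · 4 · 190 = 1520.
So there are 1520 such integers.

Final answer: 1520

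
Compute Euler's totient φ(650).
φ is multiplicative, with φ(p^e) = p^e − p^(e−1). Factorise 650 = 2 · 5^2 · 13. Then
  φ(650) = (2 − 1) · (5^2 − 5^1) · (13 − 1) = 1 · 20 · 12 = 240.

Final answer: φ(650) = 240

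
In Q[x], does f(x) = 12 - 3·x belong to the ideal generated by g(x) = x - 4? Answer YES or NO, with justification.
In Q[x] the ideal (g) consists of all multiples of g, so f ∈ (g) iff g | f, i.e. iff the remainder of f on division by g is 0. Divide f by g (g is monic, so eliminate the leading term of the running remainder at each step):
  leading term -3·x: subtract (-3)·g(x) = 12 - 3·x, leaving 0
The remainder is 0, so f(x) = g(x) · h(x) with h(x) = -3. Hence g | f, i.e. f ∈ (g).

Final answer: YES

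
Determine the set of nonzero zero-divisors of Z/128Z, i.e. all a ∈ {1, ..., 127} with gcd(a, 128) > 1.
An element a ∈ Z/128Z (with a ≠ 0) is a zero-divisor iff gcd(a, 128) > 1 (because a is a unit precisely when gcd(a, n) = 1, and in Z/nZ every nonzero, non-unit element is a zero-divisor). Scan a = 1, ..., 127 and keep those with gcd(a, 128) > 1:
  gcd(2, 128) = 2, gcd(4, 128) = 4, gcd(6, 128) = 2, gcd(8, 128) = 8, gcd(10, 128) = 2, gcd(12, 128) = 4, gcd(14, 128) = 2, gcd(16, 128) = 16, gcd(18, 128) = 2, gcd(20, 128) = 4, gcd(22, 128) = 2, gcd(24, 128) = 8, gcd(26, 128) = 2, gcd(28, 128) = 4, gcd(30, 128) = 2, gcd(32, 128) = 32, gcd(34, 128) = 2, gcd(36, 128) = 4, gcd(38, 128) = 2, gcd(40, 128) = 8, gcd(42, 128) = 2, gcd(44, 128) = 4, gcd(46, 128) = 2, gcd(48, 128) = 16, gcd(50, 128) = 2, gcd(52, 128) = 4, gcd(54, 128) = 2, gcd(56, 128) = 8, gcd(58, 128) = 2, gcd(60, 128) = 4, gcd(62, 128) = 2, gcd(64, 128) = 64, gcd(66, 128) = 2, gcd(68, 128) = 4, gcd(70, 128) = 2, gcd(72, 128) = 8, gcd(74, 128) = 2, gcd(76, 128) = 4, gcd(78, 128) = 2, gcd(80, 128) = 16, gcd(82, 128) = 2, gcd(84, 128) = 4, gcd(86, 128) = 2, gcd(88, 128) = 8, gcd(90, 128) = 2, gcd(92, 128) = 4, gcd(94, 128) = 2, gcd(96, 128) = 32, gcd(98, 128) = 2, gcd(100, 128) = 4, gcd(102, 128) = 2, gcd(104, 128) = 8, gcd(106, 128) = 2, gcd(108, 128) = 4, gcd(110, 128) = 2, gcd(112, 128) = 16, gcd(114, 128) = 2, gcd(116, 128) = 4, gcd(118, 128) = 2, gcd(120, 128) = 8, gcd(122, 128) = 2, gcd(124, 128) = 4, gcd(126, 128) = 2.
All other a ∈ {1, ..., 127} have gcd(a, 128) = 1 and are units. So the nonzero zero-divisors are exactly the 63 values of a appearing in this scan.

Final answer: nonzero zero-divisors of Z/128Z = {2, 4, 6, 8, 10, 12, 14, 16, 18, 20, 22, 24, 26, 28, 30, 32, 34, 36, 38, 40, 42, 44, 46, 48, 50, 52, 54, 56, 58, 60, 62, 64, 66, 68, 70, 72, 74, 76, 78, 80, 82, 84, 86, 88, 90, 92, 94, 96, 98, 100, 102, 104, 106, 108, 110, 112, 114, 116, 118, 120, 122, 124, 126}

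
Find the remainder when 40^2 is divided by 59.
Use repeated squaring. Binary(2) = 10. Walk through the bits of the exponent 2 left-to-right: at each bit after the leading one, square the running value, then multiply by 40 if the bit is 1 (always reducing mod 59):
  bit 1 = 1 (leading): start with 40.
  bit 2 = 0: square 40^2 = 1600 ≡ 7 (mod 59).
Final value: 40^2 ≡ 7 (mod 59).

Final answer: 7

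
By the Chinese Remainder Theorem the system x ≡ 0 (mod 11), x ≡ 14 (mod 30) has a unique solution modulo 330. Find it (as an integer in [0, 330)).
x ≡ 44 (mod 330); the representative in [0, 330) is 44

The moduli 11, 30 are pairwise coprime, so by the CRT there is a unique solution mod 11·30 = 330.
Solve by successive substitution. Start with x ≡ 0 (mod 11).
  Combine with x ≡ 14 (mod 30): write x = 11·t and require 11·t ≡ 14 (mod 30). Since 11^(−1) ≡ 11 (mod 30), t ≡ 11·14 ≡ 4 (mod 30). So x ≡ 11·4 = 44 (mod 330).
Unique solution in [0, 330): x = 44.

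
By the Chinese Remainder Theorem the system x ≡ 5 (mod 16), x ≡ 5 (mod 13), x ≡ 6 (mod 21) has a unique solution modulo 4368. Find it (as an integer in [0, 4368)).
The moduli 16, 13, 21 are pairwise coprime, so by the CRT there is a unique solution mod 16·13·21 = 4368.
Solve by successive substitution. Start with x ≡ 5 (mod 16).
  Combine with x ≡ 5 (mod 13): write x = 5 + 16·t and require 5 + 16·t ≡ 5 (mod 13), i.e. 16·t ≡ 5 − 5 ≡ 0 (mod 13). Since 16^(−1) ≡ 9 (mod 13) (16 ≡ 3 (mod 13)), t ≡ 9·0 ≡ 0 (mod 13). So x ≡ 5 + 16·0 = 5 (mod 208).
  Combine with x ≡ 6 (mod 21): write x = 5 + 208·t and require 5 + 208·t ≡ 6 (mod 21), i.e. 208·t ≡ 6 − 5 ≡ 1 (mod 21). Since 208^(−1) ≡ 10 (mod 21) (208 ≡ 19 (mod 21)), t ≡ 10·1 ≡ 10 (mod 21). So x ≡ 5 + 208·10 = 2085 (mod 4368).
Unique solution in [0, 4368): x = 2085.

Final answer: x ≡ 2085 (mod 4368); the representative in [0, 4368) is 2085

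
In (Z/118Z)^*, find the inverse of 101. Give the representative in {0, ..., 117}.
Apply the extended Euclidean algorithm to (118, 101), tracking rows (r, s, t) with s·118 + t·101 = r. Each division r_prev = q·r_cur + r_new produces the new row as (previous row) − q·(current row):
  row A: (118, 1, 0)   [1·118 + 0·101 = 118]
  row B: (101, 0, 1)   [0·118 + 1·101 = 101]
  118 = 1·101 + 17   → row C = row A − 1·row B = (17, 1, −1)   [check: 1·118 − 1·101 = 17]
  101 = 5·17 + 16   → row D = row B − 5·row C = (16, −5, 6)   [check: −5·118 + 6·101 = 16]
  17 = 1·16 + 1   → row E = row C − 1·row D = (1, 6, −7)   [check: 6·118 − 7·101 = 1]
  16 = 16·1 + 0   → remainder 0, stop. gcd = 1 (last nonzero row E).
The gcd is 1, so 101 is invertible mod 118. The last nonzero row gives 6·118 − 7·101 = 1, so t = −7. So 101^(−1) ≡ −7 ≡ 111 (mod 118). Verify: 101 · 111 = 11211 ≡ 1 (mod 118). ✓

Final answer: 101^(−1) ≡ 111 (mod 118)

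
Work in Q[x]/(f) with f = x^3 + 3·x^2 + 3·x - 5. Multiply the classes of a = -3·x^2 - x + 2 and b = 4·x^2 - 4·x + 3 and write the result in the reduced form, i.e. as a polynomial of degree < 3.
First multiply in Q[x] without reducing: a · b = -12·x^4 + 8·x^3 + 3·x^2 - 11·x + 6. Now divide by f(x) = x^3 + 3·x^2 + 3·x - 5, eliminating the leading term at each step:
  leading term -12·x^4: subtract (-12·x)·f(x) = -12·x^4 - 36·x^3 - 36·x^2 + 60·x, leaving 44·x^3 + 39·x^2 - 71·x + 6
  leading term 44·x^3: subtract (44)·f(x) = 44·x^3 + 132·x^2 + 132·x - 220, leaving -93·x^2 - 203·x + 226
The degree is now < 3, so this is the remainder. Hence a · b ≡ -93·x^2 - 203·x + 226 in Q[x]/(f).

Final answer: a · b ≡ -93·x^2 - 203·x + 226 (mod f(x))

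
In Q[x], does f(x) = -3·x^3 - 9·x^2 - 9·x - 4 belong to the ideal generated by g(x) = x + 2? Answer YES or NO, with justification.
NO

In Q[x] the ideal (g) consists of all multiples of g, so f ∈ (g) iff g | f, i.e. iff the remainder of f on division by g is 0. Divide f by g (g is monic, so eliminate the leading term of the running remainder at each step):
  leading term -3·x^3: subtract (-3·x^2)·g(x) = -3·x^3 - 6·x^2, leaving -3·x^2 - 9·x - 4
  leading term -3·x^2: subtract (-3·x)·g(x) = -3·x^2 - 6·x, leaving -3·x - 4
  leading term -3·x: subtract (-3)·g(x) = -3·x - 6, leaving 2
The remainder r(x) = 2 ≠ 0 (and deg r < deg g), so g ∤ f, i.e. f ∉ (g).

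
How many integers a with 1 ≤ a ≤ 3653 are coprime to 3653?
The number of a ∈ {1, ..., 3653} with gcd(a, 3653) = 1 is by definition Euler's totient φ(3653). φ is multiplicative, with φ(p^e) = p^e − p^(e−1). Factorise 3653 = 13 · 281. Then
  φ(3653) = (13 − 1) · (281 − 1) = 12 · 280 = 3360.
So there are 3360 such integers.

Final answer: 3360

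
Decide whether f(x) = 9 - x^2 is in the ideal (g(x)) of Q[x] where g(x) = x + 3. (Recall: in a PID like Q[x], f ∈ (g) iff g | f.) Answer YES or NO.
In Q[x] the ideal (g) consists of all multiples of g, so f ∈ (g) iff g | f, i.e. iff the remainder of f on division by g is 0. Divide f by g (g is monic, so eliminate the leading term of the running remainder at each step):
  leading term -x^2: subtract (-x)·g(x) = -x^2 - 3·x, leaving 3·x + 9
  leading term 3·x: subtract (3)·g(x) = 3·x + 9, leaving 0
The remainder is 0, so f(x) = g(x) · h(x) with h(x) = 3 - x. Hence g | f, i.e. f ∈ (g).

Final answer: YES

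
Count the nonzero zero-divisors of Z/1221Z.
In Z/1221Z each nonzero element is either a unit (gcd with 1221 is 1) or a zero-divisor (gcd > 1). The number of units is φ(1221): factorise 1221 = 3 · 11 · 37, so φ(1221) = (3 − 1) · (11 − 1) · (37 − 1) = 2 · 10 · 36 = 720. The nonzero elements number 1221 − 1 = 1220. Hence the nonzero zero-divisors number 1220 − 720 = 500.

Final answer: Z/1221Z has 500 nonzero zero-divisors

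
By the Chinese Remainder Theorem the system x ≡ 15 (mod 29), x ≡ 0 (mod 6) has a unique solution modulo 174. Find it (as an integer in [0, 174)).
The moduli 29, 6 are pairwise coprime, so by the CRT there is a unique solution mod 29·6 = 174.
Solve by successive substitution. Start with x ≡ 15 (mod 29).
  Combine with x ≡ 0 (mod 6): write x = 15 + 29·t and require 15 + 29·t ≡ 0 (mod 6), i.e. 29·t ≡ 0 − 15 ≡ 3 (mod 6). Since 29^(−1) ≡ 5 (mod 6) (29 ≡ 5 (mod 6)), t ≡ 5·3 ≡ 3 (mod 6). So x ≡ 15 + 29·3 = 102 (mod 174).
Unique solution in [0, 174): x = 102.

Final answer: x ≡ 102 (mod 174); the representative in [0, 174) is 102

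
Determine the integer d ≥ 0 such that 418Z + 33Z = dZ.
In the PID Z, (a, b) is generated by gcd(a, b). Compute gcd(418, 33) with the extended Euclidean algorithm, tracking rows (r, s, t) with s·418 + t·33 = r:
  row A: (418, 1, 0)   [1·418 + 0·33 = 418]
  row B: (33, 0, 1)   [0·418 + 1·33 = 33]
  418 = 12·33 + 22   → row C = row A − 12·row B = (22, 1, −12)   [check: 1·418 − 12·33 = 22]
  33 = 1·22 + 11   → row D = row B − 1·row C = (11, −1, 13)   [check: −1·418 + 13·33 = 11]
  22 = 2·11 + 0   → remainder 0, stop. gcd = 11 (last nonzero row D).
So gcd(418, 33) = 11, with Bézout identity −1·418 + 13·33 = 11. Containment (⊇): the Bézout identity exhibits 11 as an element of (418, 33), giving (11) ⊆ (418, 33). Containment (⊆): since 11 | 418 and 11 | 33 (418 = 11·38, 33 = 11·3), every Z-linear combination of 418 and 33 is divisible by 11, so (418, 33) ⊆ (11). Therefore (418, 33) = (11), d = 11.

Final answer: (418, 33) = (11); d = 11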